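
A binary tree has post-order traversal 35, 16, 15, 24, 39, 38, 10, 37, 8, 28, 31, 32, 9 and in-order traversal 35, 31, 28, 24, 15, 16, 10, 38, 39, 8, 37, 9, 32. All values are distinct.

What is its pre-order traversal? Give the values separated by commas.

9, 31, 35, 28, 8, 10, 24, 15, 16, 38, 39, 37, 32

The last element of post-order is the root; it splits in-order into left and right subtrees.
Root 9: left subtree has 11 nodes {35, 31, 28, 24, 15, 16, 10, 38, 39, 8, 37}, right has 1 {32}.
  Root 31: left subtree has 1 node {35}, right has 9 {28, 24, 15, 16, 10, 38, 39, 8, 37}.
    Root 28: left subtree has 0 nodes { }, right has 8 {24, 15, 16, 10, 38, 39, 8, 37}.
      Root 8: left subtree has 6 nodes {24, 15, 16, 10, 38, 39}, right has 1 {37}.
        Root 10: left subtree has 3 nodes {24, 15, 16}, right has 2 {38, 39}.
          Root 24: left subtree has 0 nodes { }, right has 2 {15, 16}.
            Root 15: left subtree has 0 nodes { }, right has 1 {16}.
          Root 38: left subtree has 0 nodes { }, right has 1 {39}.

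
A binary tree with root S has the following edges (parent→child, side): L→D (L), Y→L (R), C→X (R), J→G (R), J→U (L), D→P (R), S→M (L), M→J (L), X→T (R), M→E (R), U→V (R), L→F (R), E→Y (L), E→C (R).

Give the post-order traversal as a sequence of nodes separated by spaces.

V U G J P D F L Y T X C E M S

Post-order visits the left subtree, then the right subtree, then the node.
At S: go left to M.
  At M: go left to J.
    At J: go left to U.
      At U: no left child.
      At U: go right to V.
        V is a leaf — visit V.
      Visit U.
    At J: go right to G.
      G is a leaf — visit G.
    Visit J.
  At M: go right to E.
    At E: go left to Y.
      At Y: no left child.
      At Y: go right to L.
        At L: go left to D.
          At D: no left child.
          At D: go right to P.
            P is a leaf — visit P.
          Visit D.
        At L: go right to F.
          F is a leaf — visit F.
        Visit L.
      Visit Y.
    At E: go right to C.
      At C: no left child.
      At C: go right to X.
        At X: no left child.
        At X: go right to T.
          T is a leaf — visit T.
        Visit X.
      Visit C.
    Visit E.
  Visit M.
At S: no right child.
Visit S.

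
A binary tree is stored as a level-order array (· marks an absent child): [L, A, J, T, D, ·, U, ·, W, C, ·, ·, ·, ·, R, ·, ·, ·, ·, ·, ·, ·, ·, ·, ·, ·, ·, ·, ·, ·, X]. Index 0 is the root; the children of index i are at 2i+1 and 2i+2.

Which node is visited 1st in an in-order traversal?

T

In-order visits the left subtree, then the node, then the right subtree.
At L: go left to A.
  At A: go left to T.
    At T: no left child.
    Visit T.
    At T: go right to W.
      W is a leaf — visit W.
  Visit A.
  At A: go right to D.
    At D: go left to C.
      C is a leaf — visit C.
    Visit D.
    At D: no right child.
Visit L.
At L: go right to J.
  At J: no left child.
  Visit J.
  At J: go right to U.
    At U: no left child.
    Visit U.
    At U: go right to R.
      At R: no left child.
      Visit R.
      At R: go right to X.
        X is a leaf — visit X.
Full in-order sequence: T, W, A, C, D, L, J, U, R, X.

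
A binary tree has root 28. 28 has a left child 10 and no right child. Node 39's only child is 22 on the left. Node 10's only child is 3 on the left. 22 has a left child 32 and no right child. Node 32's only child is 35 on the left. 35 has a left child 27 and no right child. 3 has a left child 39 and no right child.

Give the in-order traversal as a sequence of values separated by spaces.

27 35 32 22 39 3 10 28

In-order visits the left subtree, then the node, then the right subtree.
At 28: go left to 10.
  At 10: go left to 3.
    At 3: go left to 39.
      At 39: go left to 22.
        At 22: go left to 32.
          At 32: go left to 35.
            At 35: go left to 27.
              27 is a leaf — visit 27.
            Visit 35.
            At 35: no right child.
          Visit 32.
          At 32: no right child.
        Visit 22.
        At 22: no right child.
      Visit 39.
      At 39: no right child.
    Visit 3.
    At 3: no right child.
  Visit 10.
  At 10: no right child.
Visit 28.
At 28: no right child.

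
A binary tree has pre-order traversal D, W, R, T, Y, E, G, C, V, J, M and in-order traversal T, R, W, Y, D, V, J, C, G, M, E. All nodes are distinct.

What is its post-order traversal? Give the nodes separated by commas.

T, R, Y, W, J, V, C, M, G, E, D

The first element of pre-order is the root; it splits in-order into left and right subtrees.
Root D: left subtree has 4 nodes {T, R, W, Y}, right has 6 {V, J, C, G, M, E}.
  Root W: left subtree has 2 nodes {T, R}, right has 1 {Y}.
    Root R: left subtree has 1 node {T}, right has 0 { }.
  Root E: left subtree has 5 nodes {V, J, C, G, M}, right has 0 { }.
    Root G: left subtree has 3 nodes {V, J, C}, right has 1 {M}.
      Root C: left subtree has 2 nodes {V, J}, right has 0 { }.
        Root V: left subtree has 0 nodes { }, right has 1 {J}.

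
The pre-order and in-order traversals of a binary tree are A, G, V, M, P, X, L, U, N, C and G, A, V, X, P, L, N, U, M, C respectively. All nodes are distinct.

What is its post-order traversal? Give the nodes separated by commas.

The first element of pre-order is the root; it splits in-order into left and right subtrees.
Root A: left subtree has 1 node {G}, right has 8 {V, X, P, L, N, U, M, C}.
  Root V: left subtree has 0 nodes { }, right has 7 {X, P, L, N, U, M, C}.
    Root M: left subtree has 5 nodes {X, P, L, N, U}, right has 1 {C}.
      Root P: left subtree has 1 node {X}, right has 3 {L, N, U}.
        Root L: left subtree has 0 nodes { }, right has 2 {N, U}.
          Root U: left subtree has 1 node {N}, right has 0 { }.

G, X, N, U, L, P, C, M, V, A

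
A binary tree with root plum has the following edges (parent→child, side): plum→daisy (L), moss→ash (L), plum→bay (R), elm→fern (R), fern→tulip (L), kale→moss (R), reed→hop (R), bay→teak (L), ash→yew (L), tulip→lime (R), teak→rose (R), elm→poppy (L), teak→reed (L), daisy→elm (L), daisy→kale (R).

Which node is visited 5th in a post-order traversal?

Post-order visits the left subtree, then the right subtree, then the node.
At plum: go left to daisy.
  At daisy: go left to elm.
    At elm: go left to poppy.
      poppy is a leaf — visit poppy.
    At elm: go right to fern.
      At fern: go left to tulip.
        At tulip: no left child.
        At tulip: go right to lime.
          lime is a leaf — visit lime.
        Visit tulip.
      At fern: no right child.
      Visit fern.
    Visit elm.
  At daisy: go right to kale.
    At kale: no left child.
    At kale: go right to moss.
      At moss: go left to ash.
        At ash: go left to yew.
          yew is a leaf — visit yew.
        At ash: no right child.
        Visit ash.
      At moss: no right child.
      Visit moss.
    Visit kale.
  Visit daisy.
At plum: go right to bay.
  At bay: go left to teak.
    At teak: go left to reed.
      At reed: no left child.
      At reed: go right to hop.
        hop is a leaf — visit hop.
      Visit reed.
    At teak: go right to rose.
      rose is a leaf — visit rose.
    Visit teak.
  At bay: no right child.
  Visit bay.
Visit plum.
Full post-order sequence: poppy, lime, tulip, fern, elm, yew, ash, moss, kale, daisy, hop, reed, rose, teak, bay, plum.

elm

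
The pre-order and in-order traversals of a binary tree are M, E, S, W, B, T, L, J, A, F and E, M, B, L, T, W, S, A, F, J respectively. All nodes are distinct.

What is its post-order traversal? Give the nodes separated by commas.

E, L, T, B, W, F, A, J, S, M

The first element of pre-order is the root; it splits in-order into left and right subtrees.
Root M: left subtree has 1 node {E}, right has 8 {B, L, T, W, S, A, F, J}.
  Root S: left subtree has 4 nodes {B, L, T, W}, right has 3 {A, F, J}.
    Root W: left subtree has 3 nodes {B, L, T}, right has 0 { }.
      Root B: left subtree has 0 nodes { }, right has 2 {L, T}.
        Root T: left subtree has 1 node {L}, right has 0 { }.
    Root J: left subtree has 2 nodes {A, F}, right has 0 { }.
      Root A: left subtree has 0 nodes { }, right has 1 {F}.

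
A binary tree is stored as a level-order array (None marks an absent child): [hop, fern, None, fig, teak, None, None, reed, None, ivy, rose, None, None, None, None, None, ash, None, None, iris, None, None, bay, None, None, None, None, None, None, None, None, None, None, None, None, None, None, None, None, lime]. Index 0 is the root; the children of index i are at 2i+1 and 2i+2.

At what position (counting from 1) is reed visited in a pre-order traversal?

4

Pre-order visits the node, then its left subtree, then its right subtree.
Visit hop.
At hop: go left to fern.
  Visit fern.
  At fern: go left to fig.
    Visit fig.
    At fig: go left to reed.
      Visit reed.
      At reed: no left child.
      At reed: go right to ash.
        ash is a leaf — visit ash.
    At fig: no right child.
  At fern: go right to teak.
    Visit teak.
    At teak: go left to ivy.
      Visit ivy.
      At ivy: go left to iris.
        Visit iris.
        At iris: go left to lime.
          lime is a leaf — visit lime.
        At iris: no right child.
      At ivy: no right child.
    At teak: go right to rose.
      Visit rose.
      At rose: no left child.
      At rose: go right to bay.
        bay is a leaf — visit bay.
At hop: no right child.
Full pre-order sequence: hop, fern, fig, reed, ash, teak, ivy, iris, lime, rose, bay.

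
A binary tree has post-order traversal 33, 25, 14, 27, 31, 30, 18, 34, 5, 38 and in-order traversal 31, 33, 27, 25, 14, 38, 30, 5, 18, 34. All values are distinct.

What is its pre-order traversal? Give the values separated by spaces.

The last element of post-order is the root; it splits in-order into left and right subtrees.
Root 38: left subtree has 5 nodes {31, 33, 27, 25, 14}, right has 4 {30, 5, 18, 34}.
  Root 31: left subtree has 0 nodes { }, right has 4 {33, 27, 25, 14}.
    Root 27: left subtree has 1 node {33}, right has 2 {25, 14}.
      Root 14: left subtree has 1 node {25}, right has 0 { }.
  Root 5: left subtree has 1 node {30}, right has 2 {18, 34}.
    Root 34: left subtree has 1 node {18}, right has 0 { }.

38 31 27 33 14 25 5 30 34 18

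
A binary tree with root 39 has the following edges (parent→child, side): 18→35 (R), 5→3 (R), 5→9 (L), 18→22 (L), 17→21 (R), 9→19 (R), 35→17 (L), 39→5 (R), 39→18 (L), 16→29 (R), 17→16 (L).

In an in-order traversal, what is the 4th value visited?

29

In-order visits the left subtree, then the node, then the right subtree.
At 39: go left to 18.
  At 18: go left to 22.
    22 is a leaf — visit 22.
  Visit 18.
  At 18: go right to 35.
    At 35: go left to 17.
      At 17: go left to 16.
        At 16: no left child.
        Visit 16.
        At 16: go right to 29.
          29 is a leaf — visit 29.
      Visit 17.
      At 17: go right to 21.
        21 is a leaf — visit 21.
    Visit 35.
    At 35: no right child.
Visit 39.
At 39: go right to 5.
  At 5: go left to 9.
    At 9: no left child.
    Visit 9.
    At 9: go right to 19.
      19 is a leaf — visit 19.
  Visit 5.
  At 5: go right to 3.
    3 is a leaf — visit 3.
Full in-order sequence: 22, 18, 16, 29, 17, 21, 35, 39, 9, 19, 5, 3.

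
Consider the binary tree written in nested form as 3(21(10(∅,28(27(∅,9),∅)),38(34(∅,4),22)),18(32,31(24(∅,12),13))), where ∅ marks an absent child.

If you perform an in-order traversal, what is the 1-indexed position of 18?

In-order visits the left subtree, then the node, then the right subtree.
At 3: go left to 21.
  At 21: go left to 10.
    At 10: no left child.
    Visit 10.
    At 10: go right to 28.
      At 28: go left to 27.
        At 27: no left child.
        Visit 27.
        At 27: go right to 9.
          9 is a leaf — visit 9.
      Visit 28.
      At 28: no right child.
  Visit 21.
  At 21: go right to 38.
    At 38: go left to 34.
      At 34: no left child.
      Visit 34.
      At 34: go right to 4.
        4 is a leaf — visit 4.
    Visit 38.
    At 38: go right to 22.
      22 is a leaf — visit 22.
Visit 3.
At 3: go right to 18.
  At 18: go left to 32.
    32 is a leaf — visit 32.
  Visit 18.
  At 18: go right to 31.
    At 31: go left to 24.
      At 24: no left child.
      Visit 24.
      At 24: go right to 12.
        12 is a leaf — visit 12.
    Visit 31.
    At 31: go right to 13.
      13 is a leaf — visit 13.
Full in-order sequence: 10, 27, 9, 28, 21, 34, 4, 38, 22, 3, 32, 18, 24, 12, 31, 13.

12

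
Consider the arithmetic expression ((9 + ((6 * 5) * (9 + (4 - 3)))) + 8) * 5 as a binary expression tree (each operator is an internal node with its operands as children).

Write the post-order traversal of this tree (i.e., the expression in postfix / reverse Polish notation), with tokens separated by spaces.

Post-order on an expression tree gives postfix notation: for each operator, emit left operand, right operand, then the operator.

9 6 5 * 9 4 3 - + * + 8 + 5 *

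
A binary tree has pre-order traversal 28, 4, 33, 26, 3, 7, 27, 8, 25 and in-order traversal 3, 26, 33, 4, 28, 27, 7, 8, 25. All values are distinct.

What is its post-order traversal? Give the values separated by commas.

The first element of pre-order is the root; it splits in-order into left and right subtrees.
Root 28: left subtree has 4 nodes {3, 26, 33, 4}, right has 4 {27, 7, 8, 25}.
  Root 4: left subtree has 3 nodes {3, 26, 33}, right has 0 { }.
    Root 33: left subtree has 2 nodes {3, 26}, right has 0 { }.
      Root 26: left subtree has 1 node {3}, right has 0 { }.
  Root 7: left subtree has 1 node {27}, right has 2 {8, 25}.
    Root 8: left subtree has 0 nodes { }, right has 1 {25}.

3, 26, 33, 4, 27, 25, 8, 7, 28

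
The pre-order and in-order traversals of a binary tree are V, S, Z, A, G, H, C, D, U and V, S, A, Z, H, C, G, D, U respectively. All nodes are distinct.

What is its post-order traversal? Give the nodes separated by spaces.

A C H U D G Z S V

The first element of pre-order is the root; it splits in-order into left and right subtrees.
Root V: left subtree has 0 nodes { }, right has 8 {S, A, Z, H, C, G, D, U}.
  Root S: left subtree has 0 nodes { }, right has 7 {A, Z, H, C, G, D, U}.
    Root Z: left subtree has 1 node {A}, right has 5 {H, C, G, D, U}.
      Root G: left subtree has 2 nodes {H, C}, right has 2 {D, U}.
        Root H: left subtree has 0 nodes { }, right has 1 {C}.
        Root D: left subtree has 0 nodes { }, right has 1 {U}.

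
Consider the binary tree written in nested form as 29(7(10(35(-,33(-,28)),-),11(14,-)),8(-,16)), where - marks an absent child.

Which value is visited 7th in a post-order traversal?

Post-order visits the left subtree, then the right subtree, then the node.
At 29: go left to 7.
  At 7: go left to 10.
    At 10: go left to 35.
      At 35: no left child.
      At 35: go right to 33.
        At 33: no left child.
        At 33: go right to 28.
          28 is a leaf — visit 28.
        Visit 33.
      Visit 35.
    At 10: no right child.
    Visit 10.
  At 7: go right to 11.
    At 11: go left to 14.
      14 is a leaf — visit 14.
    At 11: no right child.
    Visit 11.
  Visit 7.
At 29: go right to 8.
  At 8: no left child.
  At 8: go right to 16.
    16 is a leaf — visit 16.
  Visit 8.
Visit 29.
Full post-order sequence: 28, 33, 35, 10, 14, 11, 7, 16, 8, 29.

7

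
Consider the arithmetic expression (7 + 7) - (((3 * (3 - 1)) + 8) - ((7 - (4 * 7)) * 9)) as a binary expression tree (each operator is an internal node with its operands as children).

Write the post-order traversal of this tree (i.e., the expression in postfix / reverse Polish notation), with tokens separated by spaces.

7 7 + 3 3 1 - * 8 + 7 4 7 * - 9 * - -

Post-order on an expression tree gives postfix notation: for each operator, emit left operand, right operand, then the operator.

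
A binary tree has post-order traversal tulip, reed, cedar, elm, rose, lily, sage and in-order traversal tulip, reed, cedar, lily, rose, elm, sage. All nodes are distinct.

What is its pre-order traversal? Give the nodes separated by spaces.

The last element of post-order is the root; it splits in-order into left and right subtrees.
Root sage: left subtree has 6 nodes {tulip, reed, cedar, lily, rose, elm}, right has 0 { }.
  Root lily: left subtree has 3 nodes {tulip, reed, cedar}, right has 2 {rose, elm}.
    Root cedar: left subtree has 2 nodes {tulip, reed}, right has 0 { }.
      Root reed: left subtree has 1 node {tulip}, right has 0 { }.
    Root rose: left subtree has 0 nodes { }, right has 1 {elm}.

sage lily cedar reed tulip rose elm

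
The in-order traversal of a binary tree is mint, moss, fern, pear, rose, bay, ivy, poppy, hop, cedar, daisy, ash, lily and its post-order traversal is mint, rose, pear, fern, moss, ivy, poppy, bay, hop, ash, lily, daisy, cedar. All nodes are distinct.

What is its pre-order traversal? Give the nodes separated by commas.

cedar, hop, bay, moss, mint, fern, pear, rose, poppy, ivy, daisy, lily, ash

The last element of post-order is the root; it splits in-order into left and right subtrees.
Root cedar: left subtree has 9 nodes {mint, moss, fern, pear, rose, bay, ivy, poppy, hop}, right has 3 {daisy, ash, lily}.
  Root hop: left subtree has 8 nodes {mint, moss, fern, pear, rose, bay, ivy, poppy}, right has 0 { }.
    Root bay: left subtree has 5 nodes {mint, moss, fern, pear, rose}, right has 2 {ivy, poppy}.
      Root moss: left subtree has 1 node {mint}, right has 3 {fern, pear, rose}.
        Root fern: left subtree has 0 nodes { }, right has 2 {pear, rose}.
          Root pear: left subtree has 0 nodes { }, right has 1 {rose}.
      Root poppy: left subtree has 1 node {ivy}, right has 0 { }.
  Root daisy: left subtree has 0 nodes { }, right has 2 {ash, lily}.
    Root lily: left subtree has 1 node {ash}, right has 0 { }.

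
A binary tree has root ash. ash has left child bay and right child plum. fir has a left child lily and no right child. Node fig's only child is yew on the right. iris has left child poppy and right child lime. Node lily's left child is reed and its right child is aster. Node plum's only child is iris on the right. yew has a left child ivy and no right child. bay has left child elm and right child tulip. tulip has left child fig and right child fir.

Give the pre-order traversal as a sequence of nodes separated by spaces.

Pre-order visits the node, then its left subtree, then its right subtree.
Visit ash.
At ash: go left to bay.
  Visit bay.
  At bay: go left to elm.
    elm is a leaf — visit elm.
  At bay: go right to tulip.
    Visit tulip.
    At tulip: go left to fig.
      Visit fig.
      At fig: no left child.
      At fig: go right to yew.
        Visit yew.
        At yew: go left to ivy.
          ivy is a leaf — visit ivy.
        At yew: no right child.
    At tulip: go right to fir.
      Visit fir.
      At fir: go left to lily.
        Visit lily.
        At lily: go left to reed.
          reed is a leaf — visit reed.
        At lily: go right to aster.
          aster is a leaf — visit aster.
      At fir: no right child.
At ash: go right to plum.
  Visit plum.
  At plum: no left child.
  At plum: go right to iris.
    Visit iris.
    At iris: go left to poppy.
      poppy is a leaf — visit poppy.
    At iris: go right to lime.
      lime is a leaf — visit lime.

ash bay elm tulip fig yew ivy fir lily reed aster plum iris poppy lime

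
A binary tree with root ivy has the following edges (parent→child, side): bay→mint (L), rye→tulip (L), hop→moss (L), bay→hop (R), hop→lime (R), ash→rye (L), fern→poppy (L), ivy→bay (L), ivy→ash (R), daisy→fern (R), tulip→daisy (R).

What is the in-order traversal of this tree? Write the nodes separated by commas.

In-order visits the left subtree, then the node, then the right subtree.
At ivy: go left to bay.
  At bay: go left to mint.
    mint is a leaf — visit mint.
  Visit bay.
  At bay: go right to hop.
    At hop: go left to moss.
      moss is a leaf — visit moss.
    Visit hop.
    At hop: go right to lime.
      lime is a leaf — visit lime.
Visit ivy.
At ivy: go right to ash.
  At ash: go left to rye.
    At rye: go left to tulip.
      At tulip: no left child.
      Visit tulip.
      At tulip: go right to daisy.
        At daisy: no left child.
        Visit daisy.
        At daisy: go right to fern.
          At fern: go left to poppy.
            poppy is a leaf — visit poppy.
          Visit fern.
          At fern: no right child.
    Visit rye.
    At rye: no right child.
  Visit ash.
  At ash: no right child.

mint, bay, moss, hop, lime, ivy, tulip, daisy, poppy, fern, rye, ash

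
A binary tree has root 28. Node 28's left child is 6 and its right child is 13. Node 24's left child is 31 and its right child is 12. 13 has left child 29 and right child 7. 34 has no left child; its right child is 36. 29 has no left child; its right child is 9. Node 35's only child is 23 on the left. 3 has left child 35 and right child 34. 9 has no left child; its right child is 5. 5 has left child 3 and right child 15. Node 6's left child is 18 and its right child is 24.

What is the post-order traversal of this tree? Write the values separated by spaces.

Post-order visits the left subtree, then the right subtree, then the node.
At 28: go left to 6.
  At 6: go left to 18.
    18 is a leaf — visit 18.
  At 6: go right to 24.
    At 24: go left to 31.
      31 is a leaf — visit 31.
    At 24: go right to 12.
      12 is a leaf — visit 12.
    Visit 24.
  Visit 6.
At 28: go right to 13.
  At 13: go left to 29.
    At 29: no left child.
    At 29: go right to 9.
      At 9: no left child.
      At 9: go right to 5.
        At 5: go left to 3.
          At 3: go left to 35.
            At 35: go left to 23.
              23 is a leaf — visit 23.
            At 35: no right child.
            Visit 35.
          At 3: go right to 34.
            At 34: no left child.
            At 34: go right to 36.
              36 is a leaf — visit 36.
            Visit 34.
          Visit 3.
        At 5: go right to 15.
          15 is a leaf — visit 15.
        Visit 5.
      Visit 9.
    Visit 29.
  At 13: go right to 7.
    7 is a leaf — visit 7.
  Visit 13.
Visit 28.

18 31 12 24 6 23 35 36 34 3 15 5 9 29 7 13 28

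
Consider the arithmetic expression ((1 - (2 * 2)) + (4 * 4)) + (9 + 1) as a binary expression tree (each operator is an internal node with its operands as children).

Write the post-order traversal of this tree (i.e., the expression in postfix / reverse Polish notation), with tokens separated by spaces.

1 2 2 * - 4 4 * + 9 1 + +

Post-order on an expression tree gives postfix notation: for each operator, emit left operand, right operand, then the operator.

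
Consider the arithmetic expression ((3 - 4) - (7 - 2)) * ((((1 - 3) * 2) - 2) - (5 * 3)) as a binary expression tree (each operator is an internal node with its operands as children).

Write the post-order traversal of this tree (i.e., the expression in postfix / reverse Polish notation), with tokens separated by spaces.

3 4 - 7 2 - - 1 3 - 2 * 2 - 5 3 * - *

Post-order on an expression tree gives postfix notation: for each operator, emit left operand, right operand, then the operator.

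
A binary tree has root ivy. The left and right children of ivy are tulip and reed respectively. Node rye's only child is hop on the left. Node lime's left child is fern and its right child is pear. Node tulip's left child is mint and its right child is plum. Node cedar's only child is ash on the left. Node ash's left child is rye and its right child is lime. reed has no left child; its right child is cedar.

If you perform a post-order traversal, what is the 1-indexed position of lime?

Post-order visits the left subtree, then the right subtree, then the node.
At ivy: go left to tulip.
  At tulip: go left to mint.
    mint is a leaf — visit mint.
  At tulip: go right to plum.
    plum is a leaf — visit plum.
  Visit tulip.
At ivy: go right to reed.
  At reed: no left child.
  At reed: go right to cedar.
    At cedar: go left to ash.
      At ash: go left to rye.
        At rye: go left to hop.
          hop is a leaf — visit hop.
        At rye: no right child.
        Visit rye.
      At ash: go right to lime.
        At lime: go left to fern.
          fern is a leaf — visit fern.
        At lime: go right to pear.
          pear is a leaf — visit pear.
        Visit lime.
      Visit ash.
    At cedar: no right child.
    Visit cedar.
  Visit reed.
Visit ivy.
Full post-order sequence: mint, plum, tulip, hop, rye, fern, pear, lime, ash, cedar, reed, ivy.

8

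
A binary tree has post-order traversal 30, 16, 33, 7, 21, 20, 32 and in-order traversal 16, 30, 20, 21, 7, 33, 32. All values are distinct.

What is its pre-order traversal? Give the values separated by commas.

32, 20, 16, 30, 21, 7, 33

The last element of post-order is the root; it splits in-order into left and right subtrees.
Root 32: left subtree has 6 nodes {16, 30, 20, 21, 7, 33}, right has 0 { }.
  Root 20: left subtree has 2 nodes {16, 30}, right has 3 {21, 7, 33}.
    Root 16: left subtree has 0 nodes { }, right has 1 {30}.
    Root 21: left subtree has 0 nodes { }, right has 2 {7, 33}.
      Root 7: left subtree has 0 nodes { }, right has 1 {33}.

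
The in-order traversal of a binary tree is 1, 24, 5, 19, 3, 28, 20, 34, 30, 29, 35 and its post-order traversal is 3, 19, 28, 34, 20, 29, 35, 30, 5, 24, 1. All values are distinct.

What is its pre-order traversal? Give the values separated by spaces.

The last element of post-order is the root; it splits in-order into left and right subtrees.
Root 1: left subtree has 0 nodes { }, right has 10 {24, 5, 19, 3, 28, 20, 34, 30, 29, 35}.
  Root 24: left subtree has 0 nodes { }, right has 9 {5, 19, 3, 28, 20, 34, 30, 29, 35}.
    Root 5: left subtree has 0 nodes { }, right has 8 {19, 3, 28, 20, 34, 30, 29, 35}.
      Root 30: left subtree has 5 nodes {19, 3, 28, 20, 34}, right has 2 {29, 35}.
        Root 20: left subtree has 3 nodes {19, 3, 28}, right has 1 {34}.
          Root 28: left subtree has 2 nodes {19, 3}, right has 0 { }.
            Root 19: left subtree has 0 nodes { }, right has 1 {3}.
        Root 35: left subtree has 1 node {29}, right has 0 { }.

1 24 5 30 20 28 19 3 34 35 29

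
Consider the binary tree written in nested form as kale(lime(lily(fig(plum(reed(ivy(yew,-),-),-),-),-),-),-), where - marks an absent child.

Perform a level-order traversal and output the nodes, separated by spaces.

Level-order visits nodes level by level from the root, left to right within each level.
Level 0: kale
Level 1: lime
Level 2: lily
Level 3: fig
Level 4: plum
Level 5: reed
Level 6: ivy
Level 7: yew

kale lime lily fig plum reed ivy yew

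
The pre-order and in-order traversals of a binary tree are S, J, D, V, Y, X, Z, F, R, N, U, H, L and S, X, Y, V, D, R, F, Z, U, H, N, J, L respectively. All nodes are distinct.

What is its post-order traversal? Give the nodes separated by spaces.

X Y V R F H U N Z D L J S

The first element of pre-order is the root; it splits in-order into left and right subtrees.
Root S: left subtree has 0 nodes { }, right has 12 {X, Y, V, D, R, F, Z, U, H, N, J, L}.
  Root J: left subtree has 10 nodes {X, Y, V, D, R, F, Z, U, H, N}, right has 1 {L}.
    Root D: left subtree has 3 nodes {X, Y, V}, right has 6 {R, F, Z, U, H, N}.
      Root V: left subtree has 2 nodes {X, Y}, right has 0 { }.
        Root Y: left subtree has 1 node {X}, right has 0 { }.
      Root Z: left subtree has 2 nodes {R, F}, right has 3 {U, H, N}.
        Root F: left subtree has 1 node {R}, right has 0 { }.
        Root N: left subtree has 2 nodes {U, H}, right has 0 { }.
          Root U: left subtree has 0 nodes { }, right has 1 {H}.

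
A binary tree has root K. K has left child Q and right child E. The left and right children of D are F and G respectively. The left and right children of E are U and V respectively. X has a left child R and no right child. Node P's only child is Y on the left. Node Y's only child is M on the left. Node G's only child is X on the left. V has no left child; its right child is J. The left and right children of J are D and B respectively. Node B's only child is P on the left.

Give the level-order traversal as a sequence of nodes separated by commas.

K, Q, E, U, V, J, D, B, F, G, P, X, Y, R, M

Level-order visits nodes level by level from the root, left to right within each level.
Level 0: K
Level 1: Q, E
Level 2: U, V
Level 3: J
Level 4: D, B
Level 5: F, G, P
Level 6: X, Y
Level 7: R, M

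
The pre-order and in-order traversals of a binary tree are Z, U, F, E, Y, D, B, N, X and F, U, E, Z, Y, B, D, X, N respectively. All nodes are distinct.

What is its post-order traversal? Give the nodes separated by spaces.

The first element of pre-order is the root; it splits in-order into left and right subtrees.
Root Z: left subtree has 3 nodes {F, U, E}, right has 5 {Y, B, D, X, N}.
  Root U: left subtree has 1 node {F}, right has 1 {E}.
  Root Y: left subtree has 0 nodes { }, right has 4 {B, D, X, N}.
    Root D: left subtree has 1 node {B}, right has 2 {X, N}.
      Root N: left subtree has 1 node {X}, right has 0 { }.

F E U B X N D Y Z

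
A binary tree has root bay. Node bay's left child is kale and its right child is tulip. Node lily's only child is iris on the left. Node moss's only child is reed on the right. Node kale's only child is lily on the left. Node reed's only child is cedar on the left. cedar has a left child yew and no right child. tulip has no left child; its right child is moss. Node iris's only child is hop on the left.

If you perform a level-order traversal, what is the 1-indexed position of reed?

7

Level-order visits nodes level by level from the root, left to right within each level.
Level 0: bay
Level 1: kale, tulip
Level 2: lily, moss
Level 3: iris, reed
Level 4: hop, cedar
Level 5: yew
Full level-order sequence: bay, kale, tulip, lily, moss, iris, reed, hop, cedar, yew.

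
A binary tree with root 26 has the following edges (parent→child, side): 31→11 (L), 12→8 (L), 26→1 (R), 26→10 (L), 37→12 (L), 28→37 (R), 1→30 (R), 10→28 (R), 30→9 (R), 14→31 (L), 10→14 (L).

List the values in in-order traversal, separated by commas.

In-order visits the left subtree, then the node, then the right subtree.
At 26: go left to 10.
  At 10: go left to 14.
    At 14: go left to 31.
      At 31: go left to 11.
        11 is a leaf — visit 11.
      Visit 31.
      At 31: no right child.
    Visit 14.
    At 14: no right child.
  Visit 10.
  At 10: go right to 28.
    At 28: no left child.
    Visit 28.
    At 28: go right to 37.
      At 37: go left to 12.
        At 12: go left to 8.
          8 is a leaf — visit 8.
        Visit 12.
        At 12: no right child.
      Visit 37.
      At 37: no right child.
Visit 26.
At 26: go right to 1.
  At 1: no left child.
  Visit 1.
  At 1: go right to 30.
    At 30: no left child.
    Visit 30.
    At 30: go right to 9.
      9 is a leaf — visit 9.

11, 31, 14, 10, 28, 8, 12, 37, 26, 1, 30, 9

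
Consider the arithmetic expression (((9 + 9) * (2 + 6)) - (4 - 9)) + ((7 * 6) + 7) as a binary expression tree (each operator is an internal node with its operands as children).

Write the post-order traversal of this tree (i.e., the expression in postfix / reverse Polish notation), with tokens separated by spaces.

9 9 + 2 6 + * 4 9 - - 7 6 * 7 + +

Post-order on an expression tree gives postfix notation: for each operator, emit left operand, right operand, then the operator.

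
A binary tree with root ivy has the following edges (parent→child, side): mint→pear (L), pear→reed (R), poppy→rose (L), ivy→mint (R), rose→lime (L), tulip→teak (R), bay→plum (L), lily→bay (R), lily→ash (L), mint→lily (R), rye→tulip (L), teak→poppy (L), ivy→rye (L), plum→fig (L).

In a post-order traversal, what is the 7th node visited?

reed

Post-order visits the left subtree, then the right subtree, then the node.
At ivy: go left to rye.
  At rye: go left to tulip.
    At tulip: no left child.
    At tulip: go right to teak.
      At teak: go left to poppy.
        At poppy: go left to rose.
          At rose: go left to lime.
            lime is a leaf — visit lime.
          At rose: no right child.
          Visit rose.
        At poppy: no right child.
        Visit poppy.
      At teak: no right child.
      Visit teak.
    Visit tulip.
  At rye: no right child.
  Visit rye.
At ivy: go right to mint.
  At mint: go left to pear.
    At pear: no left child.
    At pear: go right to reed.
      reed is a leaf — visit reed.
    Visit pear.
  At mint: go right to lily.
    At lily: go left to ash.
      ash is a leaf — visit ash.
    At lily: go right to bay.
      At bay: go left to plum.
        At plum: go left to fig.
          fig is a leaf — visit fig.
        At plum: no right child.
        Visit plum.
      At bay: no right child.
      Visit bay.
    Visit lily.
  Visit mint.
Visit ivy.
Full post-order sequence: lime, rose, poppy, teak, tulip, rye, reed, pear, ash, fig, plum, bay, lily, mint, ivy.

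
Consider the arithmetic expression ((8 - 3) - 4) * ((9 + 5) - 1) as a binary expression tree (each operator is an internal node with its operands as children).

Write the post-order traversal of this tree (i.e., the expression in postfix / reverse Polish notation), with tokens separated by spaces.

Post-order on an expression tree gives postfix notation: for each operator, emit left operand, right operand, then the operator.

8 3 - 4 - 9 5 + 1 - *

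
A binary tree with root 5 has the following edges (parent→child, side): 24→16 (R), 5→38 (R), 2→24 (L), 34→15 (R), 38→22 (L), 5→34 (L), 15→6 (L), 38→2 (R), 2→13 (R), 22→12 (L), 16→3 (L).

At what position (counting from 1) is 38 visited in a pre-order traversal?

5

Pre-order visits the node, then its left subtree, then its right subtree.
Visit 5.
At 5: go left to 34.
  Visit 34.
  At 34: no left child.
  At 34: go right to 15.
    Visit 15.
    At 15: go left to 6.
      6 is a leaf — visit 6.
    At 15: no right child.
At 5: go right to 38.
  Visit 38.
  At 38: go left to 22.
    Visit 22.
    At 22: go left to 12.
      12 is a leaf — visit 12.
    At 22: no right child.
  At 38: go right to 2.
    Visit 2.
    At 2: go left to 24.
      Visit 24.
      At 24: no left child.
      At 24: go right to 16.
        Visit 16.
        At 16: go left to 3.
          3 is a leaf — visit 3.
        At 16: no right child.
    At 2: go right to 13.
      13 is a leaf — visit 13.
Full pre-order sequence: 5, 34, 15, 6, 38, 22, 12, 2, 24, 16, 3, 13.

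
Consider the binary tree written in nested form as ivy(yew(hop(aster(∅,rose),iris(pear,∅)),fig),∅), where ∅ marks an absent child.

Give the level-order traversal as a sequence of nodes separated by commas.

Level-order visits nodes level by level from the root, left to right within each level.
Level 0: ivy
Level 1: yew
Level 2: hop, fig
Level 3: aster, iris
Level 4: rose, pear

ivy, yew, hop, fig, aster, iris, rose, pear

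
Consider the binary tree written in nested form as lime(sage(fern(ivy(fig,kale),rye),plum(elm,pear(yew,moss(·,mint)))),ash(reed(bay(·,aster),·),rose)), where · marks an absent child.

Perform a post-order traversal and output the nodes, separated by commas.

Post-order visits the left subtree, then the right subtree, then the node.
At lime: go left to sage.
  At sage: go left to fern.
    At fern: go left to ivy.
      At ivy: go left to fig.
        fig is a leaf — visit fig.
      At ivy: go right to kale.
        kale is a leaf — visit kale.
      Visit ivy.
    At fern: go right to rye.
      rye is a leaf — visit rye.
    Visit fern.
  At sage: go right to plum.
    At plum: go left to elm.
      elm is a leaf — visit elm.
    At plum: go right to pear.
      At pear: go left to yew.
        yew is a leaf — visit yew.
      At pear: go right to moss.
        At moss: no left child.
        At moss: go right to mint.
          mint is a leaf — visit mint.
        Visit moss.
      Visit pear.
    Visit plum.
  Visit sage.
At lime: go right to ash.
  At ash: go left to reed.
    At reed: go left to bay.
      At bay: no left child.
      At bay: go right to aster.
        aster is a leaf — visit aster.
      Visit bay.
    At reed: no right child.
    Visit reed.
  At ash: go right to rose.
    rose is a leaf — visit rose.
  Visit ash.
Visit lime.

fig, kale, ivy, rye, fern, elm, yew, mint, moss, pear, plum, sage, aster, bay, reed, rose, ash, lime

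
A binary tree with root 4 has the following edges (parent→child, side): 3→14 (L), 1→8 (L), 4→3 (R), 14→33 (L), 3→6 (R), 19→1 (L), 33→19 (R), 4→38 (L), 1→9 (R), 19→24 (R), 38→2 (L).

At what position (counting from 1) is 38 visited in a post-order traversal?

2

Post-order visits the left subtree, then the right subtree, then the node.
At 4: go left to 38.
  At 38: go left to 2.
    2 is a leaf — visit 2.
  At 38: no right child.
  Visit 38.
At 4: go right to 3.
  At 3: go left to 14.
    At 14: go left to 33.
      At 33: no left child.
      At 33: go right to 19.
        At 19: go left to 1.
          At 1: go left to 8.
            8 is a leaf — visit 8.
          At 1: go right to 9.
            9 is a leaf — visit 9.
          Visit 1.
        At 19: go right to 24.
          24 is a leaf — visit 24.
        Visit 19.
      Visit 33.
    At 14: no right child.
    Visit 14.
  At 3: go right to 6.
    6 is a leaf — visit 6.
  Visit 3.
Visit 4.
Full post-order sequence: 2, 38, 8, 9, 1, 24, 19, 33, 14, 6, 3, 4.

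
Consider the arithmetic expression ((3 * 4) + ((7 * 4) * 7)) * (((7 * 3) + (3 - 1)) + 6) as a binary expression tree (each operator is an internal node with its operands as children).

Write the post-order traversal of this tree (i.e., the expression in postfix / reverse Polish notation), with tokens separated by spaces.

3 4 * 7 4 * 7 * + 7 3 * 3 1 - + 6 + *

Post-order on an expression tree gives postfix notation: for each operator, emit left operand, right operand, then the operator.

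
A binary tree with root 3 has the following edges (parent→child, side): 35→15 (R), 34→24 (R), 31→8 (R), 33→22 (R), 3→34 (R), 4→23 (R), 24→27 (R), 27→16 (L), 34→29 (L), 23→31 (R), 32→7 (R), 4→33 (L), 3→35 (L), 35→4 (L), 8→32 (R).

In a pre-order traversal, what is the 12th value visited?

34

Pre-order visits the node, then its left subtree, then its right subtree.
Visit 3.
At 3: go left to 35.
  Visit 35.
  At 35: go left to 4.
    Visit 4.
    At 4: go left to 33.
      Visit 33.
      At 33: no left child.
      At 33: go right to 22.
        22 is a leaf — visit 22.
    At 4: go right to 23.
      Visit 23.
      At 23: no left child.
      At 23: go right to 31.
        Visit 31.
        At 31: no left child.
        At 31: go right to 8.
          Visit 8.
          At 8: no left child.
          At 8: go right to 32.
            Visit 32.
            At 32: no left child.
            At 32: go right to 7.
              7 is a leaf — visit 7.
  At 35: go right to 15.
    15 is a leaf — visit 15.
At 3: go right to 34.
  Visit 34.
  At 34: go left to 29.
    29 is a leaf — visit 29.
  At 34: go right to 24.
    Visit 24.
    At 24: no left child.
    At 24: go right to 27.
      Visit 27.
      At 27: go left to 16.
        16 is a leaf — visit 16.
      At 27: no right child.
Full pre-order sequence: 3, 35, 4, 33, 22, 23, 31, 8, 32, 7, 15, 34, 29, 24, 27, 16.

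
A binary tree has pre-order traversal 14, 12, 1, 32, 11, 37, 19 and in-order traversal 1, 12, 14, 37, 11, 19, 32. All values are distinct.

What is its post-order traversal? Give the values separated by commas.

1, 12, 37, 19, 11, 32, 14

The first element of pre-order is the root; it splits in-order into left and right subtrees.
Root 14: left subtree has 2 nodes {1, 12}, right has 4 {37, 11, 19, 32}.
  Root 12: left subtree has 1 node {1}, right has 0 { }.
  Root 32: left subtree has 3 nodes {37, 11, 19}, right has 0 { }.
    Root 11: left subtree has 1 node {37}, right has 1 {19}.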